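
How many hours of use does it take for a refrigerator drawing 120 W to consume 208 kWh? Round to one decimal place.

Hours = 208 kWh ÷ 0.12 kW = 1733.3 h

1733.3 h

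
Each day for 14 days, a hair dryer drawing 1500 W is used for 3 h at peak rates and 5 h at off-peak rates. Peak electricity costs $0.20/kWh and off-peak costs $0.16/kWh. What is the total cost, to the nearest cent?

$29.40

Peak energy = 1.5 kW × 3 h × 14 = 63 kWh
Off-peak energy = 1.5 kW × 5 h × 14 = 105 kWh
Cost = 63 × $0.20 + 105 × $0.16 = $12.6 + $16.8 = $29.40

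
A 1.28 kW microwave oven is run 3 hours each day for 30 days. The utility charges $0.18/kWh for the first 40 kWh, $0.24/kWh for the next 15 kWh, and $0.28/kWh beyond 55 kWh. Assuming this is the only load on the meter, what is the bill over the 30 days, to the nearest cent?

Runtime = 3 h/day × 30 days = 90 h
Energy = 1.28 kW × 90 h = 115.2 kWh
Tier 1 (0–40 kWh): 40 × $0.18 = $7.2
Tier 2 (40–55 kWh): 15 × $0.24 = $3.6
Above 55 kWh: 60.2 × $0.28 = $16.856
Bill = $27.66

$27.66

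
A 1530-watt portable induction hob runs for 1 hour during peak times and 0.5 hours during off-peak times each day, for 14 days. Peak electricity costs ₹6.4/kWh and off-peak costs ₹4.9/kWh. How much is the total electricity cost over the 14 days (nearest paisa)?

₹189.57

Peak energy = 1.53 kW × 1 h × 14 = 21.42 kWh
Off-peak energy = 1.53 kW × 0.5 h × 14 = 10.71 kWh
Cost = 21.42 × ₹6.4 + 10.71 × ₹4.9 = ₹137.088 + ₹52.479 = ₹189.57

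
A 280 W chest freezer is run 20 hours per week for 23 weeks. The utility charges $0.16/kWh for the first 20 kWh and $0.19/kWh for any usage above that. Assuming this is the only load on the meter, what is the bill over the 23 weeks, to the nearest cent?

Runtime = 20 h/week × 23 weeks = 460 h
Energy = 0.28 kW × 460 h = 128.8 kWh
Tier 1 (0–20 kWh): 20 × $0.16 = $3.2
Above 20 kWh: 108.8 × $0.19 = $20.672
Bill = $23.87

$23.87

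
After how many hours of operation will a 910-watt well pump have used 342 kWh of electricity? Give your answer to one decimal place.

Hours = 342 kWh ÷ 0.91 kW = 375.8 h

375.8 h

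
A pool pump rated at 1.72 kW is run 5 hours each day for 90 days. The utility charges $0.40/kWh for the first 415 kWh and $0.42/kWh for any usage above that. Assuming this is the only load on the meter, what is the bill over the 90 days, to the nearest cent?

Runtime = 5 h/day × 90 days = 450 h
Energy = 1.72 kW × 450 h = 774 kWh
Tier 1 (0–415 kWh): 415 × $0.40 = $166
Above 415 kWh: 359 × $0.42 = $150.78
Bill = $316.78

$316.78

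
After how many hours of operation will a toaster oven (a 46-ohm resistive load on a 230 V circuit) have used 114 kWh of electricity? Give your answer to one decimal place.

99.1 h

Power = V²/R = 230²/46 = 1150 W = 1.15 kW
Hours = 114 kWh ÷ 1.15 kW = 99.1 h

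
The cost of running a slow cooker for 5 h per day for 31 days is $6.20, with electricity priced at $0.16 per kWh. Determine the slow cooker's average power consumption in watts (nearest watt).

250 W

Energy = $6.20 ÷ $0.16/kWh = 38.75 kWh
Runtime = 5 h/day × 31 days = 155 h
Power = 38.75 kWh ÷ 155 h = 0.25 kW = 250 W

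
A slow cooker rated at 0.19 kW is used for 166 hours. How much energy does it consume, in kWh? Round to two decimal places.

Energy = 0.19 kW × 166 h = 31.54 kWh

31.54 kWh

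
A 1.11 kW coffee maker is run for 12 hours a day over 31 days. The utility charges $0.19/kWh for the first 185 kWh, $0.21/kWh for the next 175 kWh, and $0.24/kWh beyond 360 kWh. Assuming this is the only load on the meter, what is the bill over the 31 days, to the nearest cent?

$84.60

Runtime = 12 h/day × 31 days = 372 h
Energy = 1.11 kW × 372 h = 412.92 kWh
Tier 1 (0–185 kWh): 185 × $0.19 = $35.15
Tier 2 (185–360 kWh): 175 × $0.21 = $36.75
Above 360 kWh: 52.92 × $0.24 = $12.7008
Bill = $84.60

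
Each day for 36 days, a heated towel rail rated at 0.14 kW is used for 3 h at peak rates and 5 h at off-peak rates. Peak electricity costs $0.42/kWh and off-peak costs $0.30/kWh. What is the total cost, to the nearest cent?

Peak energy = 0.14 kW × 3 h × 36 = 15.12 kWh
Off-peak energy = 0.14 kW × 5 h × 36 = 25.2 kWh
Cost = 15.12 × $0.42 + 25.2 × $0.30 = $6.3504 + $7.56 = $13.91

$13.91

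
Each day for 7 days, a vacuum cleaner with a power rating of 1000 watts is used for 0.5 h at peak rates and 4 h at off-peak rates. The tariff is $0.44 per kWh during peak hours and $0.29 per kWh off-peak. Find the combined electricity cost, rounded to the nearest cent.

$9.66

Peak energy = 1 kW × 0.5 h × 7 = 3.5 kWh
Off-peak energy = 1 kW × 4 h × 7 = 28 kWh
Cost = 3.5 × $0.44 + 28 × $0.29 = $1.54 + $8.12 = $9.66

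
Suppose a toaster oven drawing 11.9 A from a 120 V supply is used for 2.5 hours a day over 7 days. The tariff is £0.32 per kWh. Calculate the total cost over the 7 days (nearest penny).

Power = 11.9 A × 120 V = 1428 W = 1.428 kW
Runtime = 2.5 h/day × 7 days = 17.5 h
Energy = 1.428 kW × 17.5 h = 24.99 kWh
Cost = 24.99 kWh × £0.32/kWh = £8.00

£8.00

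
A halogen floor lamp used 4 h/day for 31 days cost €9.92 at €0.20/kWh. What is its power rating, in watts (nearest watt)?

400 W

Energy = €9.92 ÷ €0.20/kWh = 49.6 kWh
Runtime = 4 h/day × 31 days = 124 h
Power = 49.6 kWh ÷ 124 h = 0.4 kW = 400 W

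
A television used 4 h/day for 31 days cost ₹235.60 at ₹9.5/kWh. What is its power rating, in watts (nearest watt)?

200 W

Energy = ₹235.60 ÷ ₹9.5/kWh = 24.8 kWh
Runtime = 4 h/day × 31 days = 124 h
Power = 24.8 kWh ÷ 124 h = 0.2 kW = 200 W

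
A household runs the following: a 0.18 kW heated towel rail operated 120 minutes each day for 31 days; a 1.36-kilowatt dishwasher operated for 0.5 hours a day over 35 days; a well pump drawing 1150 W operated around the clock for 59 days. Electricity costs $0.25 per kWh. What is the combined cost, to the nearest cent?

heated towel rail: Runtime = 120 min × 31 = 3720 min = 62 h
heated towel rail: 0.18 kW × 62 h = 11.16 kWh
dishwasher: Runtime = 0.5 h/day × 35 days = 17.5 h
dishwasher: 1.36 kW × 17.5 h = 23.8 kWh
well pump: Runtime = 24 h × 59 = 1416 h
well pump: 1.15 kW × 1416 h = 1628.4 kWh
Total energy = 1663.36 kWh
Cost = 1663.36 × $0.25 = $415.84

$415.84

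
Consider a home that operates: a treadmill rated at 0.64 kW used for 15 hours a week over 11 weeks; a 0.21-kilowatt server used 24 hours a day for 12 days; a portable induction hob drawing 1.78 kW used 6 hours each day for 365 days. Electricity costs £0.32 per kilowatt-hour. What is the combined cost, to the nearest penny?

treadmill: Runtime = 15 h/week × 11 weeks = 165 h
treadmill: 0.64 kW × 165 h = 105.6 kWh
server: Runtime = 24 h × 12 = 288 h
server: 0.21 kW × 288 h = 60.48 kWh
portable induction hob: Runtime = 6 h/day × 365 days = 2190 h
portable induction hob: 1.78 kW × 2190 h = 3898.2 kWh
Total energy = 4064.28 kWh
Cost = 4064.28 × £0.32 = £1300.57

£1300.57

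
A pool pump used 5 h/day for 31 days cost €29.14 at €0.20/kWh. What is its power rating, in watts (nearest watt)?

940 W

Energy = €29.14 ÷ €0.20/kWh = 145.7 kWh
Runtime = 5 h/day × 31 days = 155 h
Power = 145.7 kWh ÷ 155 h = 0.94 kW = 940 W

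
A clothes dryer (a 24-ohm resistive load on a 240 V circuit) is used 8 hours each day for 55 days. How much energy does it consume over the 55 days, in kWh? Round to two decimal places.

1056.00 kWh

Power = V²/R = 240²/24 = 2400 W = 2.4 kW
Runtime = 8 h/day × 55 days = 440 h
Energy = 2.4 kW × 440 h = 1056 kWh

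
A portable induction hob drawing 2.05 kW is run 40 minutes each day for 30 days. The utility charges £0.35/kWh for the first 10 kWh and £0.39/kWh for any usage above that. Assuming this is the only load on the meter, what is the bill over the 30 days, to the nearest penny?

Runtime = 40 min × 30 = 1200 min = 20 h
Energy = 2.05 kW × 20 h = 41 kWh
Tier 1 (0–10 kWh): 10 × £0.35 = £3.5
Above 10 kWh: 31 × £0.39 = £12.09
Bill = £15.59

£15.59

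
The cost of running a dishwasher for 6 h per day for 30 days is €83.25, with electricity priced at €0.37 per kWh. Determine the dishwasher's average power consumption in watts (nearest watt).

Energy = €83.25 ÷ €0.37/kWh = 225 kWh
Runtime = 6 h/day × 30 days = 180 h
Power = 225 kWh ÷ 180 h = 1.25 kW = 1250 W

1250 W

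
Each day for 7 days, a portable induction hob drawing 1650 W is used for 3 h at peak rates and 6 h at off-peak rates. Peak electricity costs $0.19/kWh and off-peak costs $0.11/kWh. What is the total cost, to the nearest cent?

Peak energy = 1.65 kW × 3 h × 7 = 34.65 kWh
Off-peak energy = 1.65 kW × 6 h × 7 = 69.3 kWh
Cost = 34.65 × $0.19 + 69.3 × $0.11 = $6.5835 + $7.623 = $14.21

$14.21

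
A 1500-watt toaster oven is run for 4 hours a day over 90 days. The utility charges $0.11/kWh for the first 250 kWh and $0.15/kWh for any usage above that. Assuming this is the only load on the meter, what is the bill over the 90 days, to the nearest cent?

Runtime = 4 h/day × 90 days = 360 h
Energy = 1.5 kW × 360 h = 540 kWh
Tier 1 (0–250 kWh): 250 × $0.11 = $27.5
Above 250 kWh: 290 × $0.15 = $43.5
Bill = $71.00

$71.00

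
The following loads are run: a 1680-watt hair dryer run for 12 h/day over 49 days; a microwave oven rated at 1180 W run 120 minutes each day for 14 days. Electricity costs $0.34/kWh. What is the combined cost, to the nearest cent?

$347.10

hair dryer: Runtime = 12 h/day × 49 days = 588 h
hair dryer: 1.68 kW × 588 h = 987.84 kWh
microwave oven: Runtime = 120 min × 14 = 1680 min = 28 h
microwave oven: 1.18 kW × 28 h = 33.04 kWh
Total energy = 1020.88 kWh
Cost = 1020.88 × $0.34 = $347.10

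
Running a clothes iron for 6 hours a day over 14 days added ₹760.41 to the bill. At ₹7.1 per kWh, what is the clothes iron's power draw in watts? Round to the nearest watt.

Energy = ₹760.41 ÷ ₹7.1/kWh = 107.1 kWh
Runtime = 6 h/day × 14 days = 84 h
Power = 107.1 kWh ÷ 84 h = 1.275 kW = 1275 W

1275 W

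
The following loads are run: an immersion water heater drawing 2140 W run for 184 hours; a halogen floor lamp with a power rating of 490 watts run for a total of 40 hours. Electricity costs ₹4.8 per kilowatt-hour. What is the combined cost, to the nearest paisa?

immersion water heater: 2.14 kW × 184 h = 393.76 kWh
halogen floor lamp: 0.49 kW × 40 h = 19.6 kWh
Total energy = 413.36 kWh
Cost = 413.36 × ₹4.8 = ₹1984.13

₹1984.13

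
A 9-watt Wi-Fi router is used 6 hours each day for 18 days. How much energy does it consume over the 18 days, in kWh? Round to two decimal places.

Runtime = 6 h/day × 18 days = 108 h
Energy = 0.009 kW × 108 h = 0.972 kWh ≈ 0.97 kWh

0.97 kWh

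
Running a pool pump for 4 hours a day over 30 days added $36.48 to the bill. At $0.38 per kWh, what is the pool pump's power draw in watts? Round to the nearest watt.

800 W

Energy = $36.48 ÷ $0.38/kWh = 96 kWh
Runtime = 4 h/day × 30 days = 120 h
Power = 96 kWh ÷ 120 h = 0.8 kW = 800 W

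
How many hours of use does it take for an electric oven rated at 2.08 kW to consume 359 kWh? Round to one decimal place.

Hours = 359 kWh ÷ 2.08 kW = 172.6 h

172.6 h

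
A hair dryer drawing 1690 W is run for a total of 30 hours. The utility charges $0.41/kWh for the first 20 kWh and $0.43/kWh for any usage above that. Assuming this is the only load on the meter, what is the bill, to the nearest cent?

Energy = 1.69 kW × 30 h = 50.7 kWh
Tier 1 (0–20 kWh): 20 × $0.41 = $8.2
Above 20 kWh: 30.7 × $0.43 = $13.201
Bill = $21.40

$21.40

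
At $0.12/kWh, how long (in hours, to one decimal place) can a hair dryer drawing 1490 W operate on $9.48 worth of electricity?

53.0 h

Energy available = $9.48 ÷ $0.12/kWh = 79 kWh
Hours = 79 kWh ÷ 1.49 kW = 53.0 h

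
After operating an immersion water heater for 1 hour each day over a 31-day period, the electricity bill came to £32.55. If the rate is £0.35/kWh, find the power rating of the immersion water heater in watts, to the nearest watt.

3000 W

Energy = £32.55 ÷ £0.35/kWh = 93 kWh
Runtime = 1 h/day × 31 days = 31 h
Power = 93 kWh ÷ 31 h = 3 kW = 3000 W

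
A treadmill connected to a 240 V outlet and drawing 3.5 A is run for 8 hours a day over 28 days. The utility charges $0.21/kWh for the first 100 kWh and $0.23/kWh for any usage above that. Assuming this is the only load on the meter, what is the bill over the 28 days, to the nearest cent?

Power = 3.5 A × 240 V = 840 W = 0.84 kW
Runtime = 8 h/day × 28 days = 224 h
Energy = 0.84 kW × 224 h = 188.16 kWh
Tier 1 (0–100 kWh): 100 × $0.21 = $21
Above 100 kWh: 88.16 × $0.23 = $20.2768
Bill = $41.28

$41.28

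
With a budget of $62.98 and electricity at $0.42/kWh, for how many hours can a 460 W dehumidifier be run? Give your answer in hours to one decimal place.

326.0 h

Energy available = $62.98 ÷ $0.42/kWh = 149.9524 kWh
Hours = 149.9524 kWh ÷ 0.46 kW = 326.0 h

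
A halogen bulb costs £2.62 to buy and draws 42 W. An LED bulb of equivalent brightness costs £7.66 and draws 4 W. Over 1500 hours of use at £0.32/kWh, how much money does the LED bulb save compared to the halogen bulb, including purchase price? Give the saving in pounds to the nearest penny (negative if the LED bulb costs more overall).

£13.20

halogen bulb: £2.62 + (42/1000) kW × 1500 h × £0.32 = £2.62 + £20.16 = £22.78
LED bulb: £7.66 + (4/1000) kW × 1500 h × £0.32 = £7.66 + £1.92 = £9.58
Saving = £22.78 − £9.58 = £13.2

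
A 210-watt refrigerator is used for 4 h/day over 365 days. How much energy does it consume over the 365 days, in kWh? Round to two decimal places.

306.60 kWh

Runtime = 4 h/day × 365 days = 1460 h
Energy = 0.21 kW × 1460 h = 306.6 kWh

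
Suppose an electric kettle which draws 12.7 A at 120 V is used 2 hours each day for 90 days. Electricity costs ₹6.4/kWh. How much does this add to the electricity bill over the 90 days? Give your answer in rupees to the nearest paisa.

₹1755.65

Power = 12.7 A × 120 V = 1524 W = 1.524 kW
Runtime = 2 h/day × 90 days = 180 h
Energy = 1.524 kW × 180 h = 274.32 kWh
Cost = 274.32 kWh × ₹6.4/kWh = ₹1755.65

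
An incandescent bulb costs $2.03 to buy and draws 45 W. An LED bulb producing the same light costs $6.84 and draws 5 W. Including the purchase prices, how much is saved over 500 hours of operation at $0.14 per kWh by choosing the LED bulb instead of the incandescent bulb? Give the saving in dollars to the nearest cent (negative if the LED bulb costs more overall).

incandescent bulb: $2.03 + (45/1000) kW × 500 h × $0.14 = $2.03 + $3.15 = $5.18
LED bulb: $6.84 + (5/1000) kW × 500 h × $0.14 = $6.84 + $0.35 = $7.19
Saving = $5.18 − $7.19 = −$2.01

-$2.01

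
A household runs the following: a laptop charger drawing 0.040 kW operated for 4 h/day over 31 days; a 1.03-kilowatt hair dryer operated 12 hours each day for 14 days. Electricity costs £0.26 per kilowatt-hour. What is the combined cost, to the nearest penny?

£46.28

laptop charger: Runtime = 4 h/day × 31 days = 124 h
laptop charger: 0.04 kW × 124 h = 4.96 kWh
hair dryer: Runtime = 12 h/day × 14 days = 168 h
hair dryer: 1.03 kW × 168 h = 173.04 kWh
Total energy = 178 kWh
Cost = 178 × £0.26 = £46.28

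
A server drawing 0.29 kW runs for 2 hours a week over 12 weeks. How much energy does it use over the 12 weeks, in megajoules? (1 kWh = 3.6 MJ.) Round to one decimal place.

Runtime = 2 h/week × 12 weeks = 24 h
Energy = 0.29 kW × 24 h = 6.96 kWh
= 6.96 × 3.6 MJ = 25.1 MJ

25.1 MJ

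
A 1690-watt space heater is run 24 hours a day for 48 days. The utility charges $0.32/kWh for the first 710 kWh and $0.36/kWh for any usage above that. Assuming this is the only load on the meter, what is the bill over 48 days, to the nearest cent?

Runtime = 24 h × 48 = 1152 h
Energy = 1.69 kW × 1152 h = 1946.88 kWh
Tier 1 (0–710 kWh): 710 × $0.32 = $227.2
Above 710 kWh: 1236.88 × $0.36 = $445.2768
Bill = $672.48

$672.48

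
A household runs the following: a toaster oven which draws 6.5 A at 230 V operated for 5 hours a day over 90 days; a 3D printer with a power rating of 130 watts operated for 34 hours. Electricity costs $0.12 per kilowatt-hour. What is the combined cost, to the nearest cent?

$81.26

toaster oven: Power = 6.5 A × 230 V = 1495 W = 1.495 kW
toaster oven: Runtime = 5 h/day × 90 days = 450 h
toaster oven: 1.495 kW × 450 h = 672.75 kWh
3D printer: 0.13 kW × 34 h = 4.42 kWh
Total energy = 677.17 kWh
Cost = 677.17 × $0.12 = $81.26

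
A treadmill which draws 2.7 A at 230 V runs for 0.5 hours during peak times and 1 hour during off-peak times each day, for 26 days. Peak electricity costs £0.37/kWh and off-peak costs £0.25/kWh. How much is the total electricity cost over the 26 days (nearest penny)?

Power = 2.7 A × 230 V = 621 W = 0.621 kW
Peak energy = 0.621 kW × 0.5 h × 26 = 8.073 kWh
Off-peak energy = 0.621 kW × 1 h × 26 = 16.146 kWh
Cost = 8.073 × £0.37 + 16.146 × £0.25 = £2.98701 + £4.0365 = £7.02

£7.02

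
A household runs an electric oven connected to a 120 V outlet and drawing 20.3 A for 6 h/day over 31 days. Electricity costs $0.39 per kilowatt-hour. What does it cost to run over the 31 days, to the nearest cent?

Power = 20.3 A × 120 V = 2436 W = 2.436 kW
Runtime = 6 h/day × 31 days = 186 h
Energy = 2.436 kW × 186 h = 453.096 kWh
Cost = 453.096 kWh × $0.39/kWh = $176.71

$176.71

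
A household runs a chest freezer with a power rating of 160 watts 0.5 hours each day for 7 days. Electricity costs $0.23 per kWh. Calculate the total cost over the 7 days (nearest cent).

$0.13

Runtime = 0.5 h/day × 7 days = 3.5 h
Energy = 0.16 kW × 3.5 h = 0.56 kWh
Cost = 0.56 kWh × $0.23/kWh = $0.13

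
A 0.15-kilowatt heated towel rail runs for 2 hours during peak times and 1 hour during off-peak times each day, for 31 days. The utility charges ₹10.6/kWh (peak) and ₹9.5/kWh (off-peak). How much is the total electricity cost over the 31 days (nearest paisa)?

₹142.76

Peak energy = 0.15 kW × 2 h × 31 = 9.3 kWh
Off-peak energy = 0.15 kW × 1 h × 31 = 4.65 kWh
Cost = 9.3 × ₹10.6 + 4.65 × ₹9.5 = ₹98.58 + ₹44.175 = ₹142.76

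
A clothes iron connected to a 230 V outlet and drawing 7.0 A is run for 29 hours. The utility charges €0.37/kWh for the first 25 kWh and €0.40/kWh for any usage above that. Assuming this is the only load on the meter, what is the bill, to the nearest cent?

Power = 7.0 A × 230 V = 1610 W = 1.61 kW
Energy = 1.61 kW × 29 h = 46.69 kWh
Tier 1 (0–25 kWh): 25 × €0.37 = €9.25
Above 25 kWh: 21.69 × €0.40 = €8.676
Bill = €17.93

€17.93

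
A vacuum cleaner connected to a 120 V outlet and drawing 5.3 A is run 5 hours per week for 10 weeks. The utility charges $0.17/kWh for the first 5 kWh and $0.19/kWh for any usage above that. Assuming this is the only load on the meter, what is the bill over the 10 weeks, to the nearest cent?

$5.94

Power = 5.3 A × 120 V = 636 W = 0.636 kW
Runtime = 5 h/week × 10 weeks = 50 h
Energy = 0.636 kW × 50 h = 31.8 kWh
Tier 1 (0–5 kWh): 5 × $0.17 = $0.85
Above 5 kWh: 26.8 × $0.19 = $5.092
Bill = $5.94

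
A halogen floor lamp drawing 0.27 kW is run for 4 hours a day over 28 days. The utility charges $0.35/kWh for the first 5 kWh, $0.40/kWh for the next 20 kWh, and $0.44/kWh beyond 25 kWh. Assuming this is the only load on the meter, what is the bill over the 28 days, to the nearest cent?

$12.06

Runtime = 4 h/day × 28 days = 112 h
Energy = 0.27 kW × 112 h = 30.24 kWh
Tier 1 (0–5 kWh): 5 × $0.35 = $1.75
Tier 2 (5–25 kWh): 20 × $0.40 = $8
Above 25 kWh: 5.24 × $0.44 = $2.3056
Bill = $12.06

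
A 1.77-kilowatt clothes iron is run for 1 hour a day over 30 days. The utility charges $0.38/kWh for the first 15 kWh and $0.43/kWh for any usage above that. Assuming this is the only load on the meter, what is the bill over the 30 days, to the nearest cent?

$22.08

Runtime = 1 h/day × 30 days = 30 h
Energy = 1.77 kW × 30 h = 53.1 kWh
Tier 1 (0–15 kWh): 15 × $0.38 = $5.7
Above 15 kWh: 38.1 × $0.43 = $16.383
Bill = $22.08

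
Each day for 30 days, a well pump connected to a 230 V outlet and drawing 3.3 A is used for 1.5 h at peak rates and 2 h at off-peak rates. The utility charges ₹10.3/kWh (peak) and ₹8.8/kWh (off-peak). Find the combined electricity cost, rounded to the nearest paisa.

Power = 3.3 A × 230 V = 759 W = 0.759 kW
Peak energy = 0.759 kW × 1.5 h × 30 = 34.155 kWh
Off-peak energy = 0.759 kW × 2 h × 30 = 45.54 kWh
Cost = 34.155 × ₹10.3 + 45.54 × ₹8.8 = ₹351.7965 + ₹400.752 = ₹752.55

₹752.55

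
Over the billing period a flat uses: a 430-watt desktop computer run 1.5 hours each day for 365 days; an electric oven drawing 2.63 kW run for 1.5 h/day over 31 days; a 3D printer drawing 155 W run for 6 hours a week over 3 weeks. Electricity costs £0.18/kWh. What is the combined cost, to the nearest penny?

desktop computer: Runtime = 1.5 h/day × 365 days = 547.5 h
desktop computer: 0.43 kW × 547.5 h = 235.425 kWh
electric oven: Runtime = 1.5 h/day × 31 days = 46.5 h
electric oven: 2.63 kW × 46.5 h = 122.295 kWh
3D printer: Runtime = 6 h/week × 3 weeks = 18 h
3D printer: 0.155 kW × 18 h = 2.79 kWh
Total energy = 360.51 kWh
Cost = 360.51 × £0.18 = £64.89

£64.89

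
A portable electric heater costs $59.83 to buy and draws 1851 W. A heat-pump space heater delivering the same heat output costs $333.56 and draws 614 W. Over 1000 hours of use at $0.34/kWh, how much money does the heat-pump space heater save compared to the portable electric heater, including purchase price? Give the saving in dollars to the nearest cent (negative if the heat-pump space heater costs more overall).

$146.85

portable electric heater: $59.83 + (1851/1000) kW × 1000 h × $0.34 = $59.83 + $629.34 = $689.17
heat-pump space heater: $333.56 + (614/1000) kW × 1000 h × $0.34 = $333.56 + $208.76 = $542.32
Saving = $689.17 − $542.32 = $146.85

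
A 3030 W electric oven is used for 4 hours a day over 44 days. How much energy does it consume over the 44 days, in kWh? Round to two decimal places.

Runtime = 4 h/day × 44 days = 176 h
Energy = 3.03 kW × 176 h = 533.28 kWh

533.28 kWh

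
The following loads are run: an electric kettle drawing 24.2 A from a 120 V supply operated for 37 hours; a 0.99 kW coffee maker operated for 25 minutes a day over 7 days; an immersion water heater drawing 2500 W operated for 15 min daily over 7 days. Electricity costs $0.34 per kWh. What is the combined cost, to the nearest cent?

$39.00

electric kettle: Power = 24.2 A × 120 V = 2904 W = 2.904 kW
electric kettle: 2.904 kW × 37 h = 107.448 kWh
coffee maker: Runtime = 25 min × 7 = 175 min = 2.916666… h
coffee maker: 0.99 kW × 2.916666… h = 2.8875 kWh
immersion water heater: Runtime = 15 min × 7 = 105 min = 1.75 h
immersion water heater: 2.5 kW × 1.75 h = 4.375 kWh
Total energy = 114.7105 kWh
Cost = 114.7105 × $0.34 = $39.00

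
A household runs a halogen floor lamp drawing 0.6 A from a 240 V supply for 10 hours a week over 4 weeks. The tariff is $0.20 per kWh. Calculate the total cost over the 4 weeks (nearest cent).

Power = 0.6 A × 240 V = 144 W = 0.144 kW
Runtime = 10 h/week × 4 weeks = 40 h
Energy = 0.144 kW × 40 h = 5.76 kWh
Cost = 5.76 kWh × $0.20/kWh = $1.15

$1.15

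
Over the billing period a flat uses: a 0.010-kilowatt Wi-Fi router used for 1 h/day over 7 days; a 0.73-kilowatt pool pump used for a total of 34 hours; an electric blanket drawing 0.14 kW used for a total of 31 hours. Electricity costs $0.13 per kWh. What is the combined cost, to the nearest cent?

Wi-Fi router: Runtime = 1 h/day × 7 days = 7 h
Wi-Fi router: 0.01 kW × 7 h = 0.07 kWh
pool pump: 0.73 kW × 34 h = 24.82 kWh
electric blanket: 0.14 kW × 31 h = 4.34 kWh
Total energy = 29.23 kWh
Cost = 29.23 × $0.13 = $3.80

$3.80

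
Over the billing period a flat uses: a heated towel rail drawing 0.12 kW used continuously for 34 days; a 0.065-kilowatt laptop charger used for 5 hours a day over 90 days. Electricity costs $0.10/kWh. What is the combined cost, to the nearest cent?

$12.72

heated towel rail: Runtime = 24 h × 34 = 816 h
heated towel rail: 0.12 kW × 816 h = 97.92 kWh
laptop charger: Runtime = 5 h/day × 90 days = 450 h
laptop charger: 0.065 kW × 450 h = 29.25 kWh
Total energy = 127.17 kWh
Cost = 127.17 × $0.10 = $12.72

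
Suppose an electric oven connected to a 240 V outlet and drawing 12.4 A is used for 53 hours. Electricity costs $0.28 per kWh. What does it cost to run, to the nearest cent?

Power = 12.4 A × 240 V = 2976 W = 2.976 kW
Energy = 2.976 kW × 53 h = 157.728 kWh
Cost = 157.728 kWh × $0.28/kWh = $44.16

$44.16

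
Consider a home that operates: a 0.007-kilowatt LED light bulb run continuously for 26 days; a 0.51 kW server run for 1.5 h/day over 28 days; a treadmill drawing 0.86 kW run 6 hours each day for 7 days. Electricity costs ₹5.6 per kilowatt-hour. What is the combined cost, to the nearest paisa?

₹346.68

LED light bulb: Runtime = 24 h × 26 = 624 h
LED light bulb: 0.007 kW × 624 h = 4.368 kWh
server: Runtime = 1.5 h/day × 28 days = 42 h
server: 0.51 kW × 42 h = 21.42 kWh
treadmill: Runtime = 6 h/day × 7 days = 42 h
treadmill: 0.86 kW × 42 h = 36.12 kWh
Total energy = 61.908 kWh
Cost = 61.908 × ₹5.6 = ₹346.68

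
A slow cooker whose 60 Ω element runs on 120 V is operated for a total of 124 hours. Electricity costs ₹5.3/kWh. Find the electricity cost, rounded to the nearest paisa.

Power = V²/R = 120²/60 = 240 W = 0.24 kW
Energy = 0.24 kW × 124 h = 29.76 kWh
Cost = 29.76 kWh × ₹5.3/kWh = ₹157.73

₹157.73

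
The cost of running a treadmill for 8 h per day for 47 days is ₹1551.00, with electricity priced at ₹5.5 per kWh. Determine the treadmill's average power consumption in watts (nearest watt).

750 W

Energy = ₹1551.00 ÷ ₹5.5/kWh = 282 kWh
Runtime = 8 h/day × 47 days = 376 h
Power = 282 kWh ÷ 376 h = 0.75 kW = 750 W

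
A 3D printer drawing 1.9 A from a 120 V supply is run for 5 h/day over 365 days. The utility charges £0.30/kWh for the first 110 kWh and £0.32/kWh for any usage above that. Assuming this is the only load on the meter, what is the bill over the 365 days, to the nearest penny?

Power = 1.9 A × 120 V = 228 W = 0.228 kW
Runtime = 5 h/day × 365 days = 1825 h
Energy = 0.228 kW × 1825 h = 416.1 kWh
Tier 1 (0–110 kWh): 110 × £0.30 = £33
Above 110 kWh: 306.1 × £0.32 = £97.952
Bill = £130.95

£130.95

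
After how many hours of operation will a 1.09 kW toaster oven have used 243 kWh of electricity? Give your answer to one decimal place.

Hours = 243 kWh ÷ 1.09 kW = 222.9 h

222.9 h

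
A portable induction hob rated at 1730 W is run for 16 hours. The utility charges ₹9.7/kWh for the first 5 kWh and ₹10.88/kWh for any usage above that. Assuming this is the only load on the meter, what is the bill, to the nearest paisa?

Energy = 1.73 kW × 16 h = 27.68 kWh
Tier 1 (0–5 kWh): 5 × ₹9.7 = ₹48.5
Above 5 kWh: 22.68 × ₹10.88 = ₹246.7584
Bill = ₹295.26

₹295.26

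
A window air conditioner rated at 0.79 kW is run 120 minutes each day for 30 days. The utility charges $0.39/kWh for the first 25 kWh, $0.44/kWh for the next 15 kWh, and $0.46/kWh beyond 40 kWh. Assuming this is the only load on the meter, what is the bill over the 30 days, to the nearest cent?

Runtime = 120 min × 30 = 3600 min = 60 h
Energy = 0.79 kW × 60 h = 47.4 kWh
Tier 1 (0–25 kWh): 25 × $0.39 = $9.75
Tier 2 (25–40 kWh): 15 × $0.44 = $6.6
Above 40 kWh: 7.4 × $0.46 = $3.404
Bill = $19.75

$19.75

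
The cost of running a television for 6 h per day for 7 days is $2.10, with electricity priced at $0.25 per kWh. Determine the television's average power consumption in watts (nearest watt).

200 W

Energy = $2.10 ÷ $0.25/kWh = 8.4 kWh
Runtime = 6 h/day × 7 days = 42 h
Power = 8.4 kWh ÷ 42 h = 0.2 kW = 200 W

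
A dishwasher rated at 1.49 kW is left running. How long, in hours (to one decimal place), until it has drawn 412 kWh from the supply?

276.5 h

Hours = 412 kWh ÷ 1.49 kW = 276.5 h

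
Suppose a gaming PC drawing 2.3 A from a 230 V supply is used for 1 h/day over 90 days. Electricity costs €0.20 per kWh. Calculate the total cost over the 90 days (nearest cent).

Power = 2.3 A × 230 V = 529 W = 0.529 kW
Runtime = 1 h/day × 90 days = 90 h
Energy = 0.529 kW × 90 h = 47.61 kWh
Cost = 47.61 kWh × €0.20/kWh = €9.52

€9.52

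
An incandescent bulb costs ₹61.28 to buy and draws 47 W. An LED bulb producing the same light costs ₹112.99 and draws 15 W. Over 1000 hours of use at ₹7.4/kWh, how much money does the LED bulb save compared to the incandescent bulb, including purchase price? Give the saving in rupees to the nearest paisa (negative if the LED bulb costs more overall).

₹185.09

incandescent bulb: ₹61.28 + (47/1000) kW × 1000 h × ₹7.4 = ₹61.28 + ₹347.8 = ₹409.08
LED bulb: ₹112.99 + (15/1000) kW × 1000 h × ₹7.4 = ₹112.99 + ₹111 = ₹223.99
Saving = ₹409.08 − ₹223.99 = ₹185.09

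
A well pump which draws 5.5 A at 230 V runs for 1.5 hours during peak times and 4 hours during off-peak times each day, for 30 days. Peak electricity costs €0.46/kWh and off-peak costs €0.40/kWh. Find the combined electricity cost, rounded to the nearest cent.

Power = 5.5 A × 230 V = 1265 W = 1.265 kW
Peak energy = 1.265 kW × 1.5 h × 30 = 56.925 kWh
Off-peak energy = 1.265 kW × 4 h × 30 = 151.8 kWh
Cost = 56.925 × €0.46 + 151.8 × €0.40 = €26.1855 + €60.72 = €86.91

€86.91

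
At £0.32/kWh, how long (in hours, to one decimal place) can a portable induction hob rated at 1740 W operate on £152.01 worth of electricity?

Energy available = £152.01 ÷ £0.32/kWh = 475.0313 kWh
Hours = 475.0313 kWh ÷ 1.74 kW = 273.0 h

273.0 h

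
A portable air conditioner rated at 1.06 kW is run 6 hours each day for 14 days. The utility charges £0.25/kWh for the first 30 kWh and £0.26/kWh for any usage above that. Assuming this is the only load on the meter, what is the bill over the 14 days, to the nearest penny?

Runtime = 6 h/day × 14 days = 84 h
Energy = 1.06 kW × 84 h = 89.04 kWh
Tier 1 (0–30 kWh): 30 × £0.25 = £7.5
Above 30 kWh: 59.04 × £0.26 = £15.3504
Bill = £22.85

£22.85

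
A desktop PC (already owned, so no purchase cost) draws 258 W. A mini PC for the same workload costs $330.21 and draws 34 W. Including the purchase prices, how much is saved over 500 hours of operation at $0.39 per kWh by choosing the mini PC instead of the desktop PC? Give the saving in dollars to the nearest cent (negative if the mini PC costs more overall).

desktop PC: $0.00 + (258/1000) kW × 500 h × $0.39 = $0.00 + $50.31 = $50.31
mini PC: $330.21 + (34/1000) kW × 500 h × $0.39 = $330.21 + $6.63 = $336.84
Saving = $50.31 − $336.84 = −$286.53

-$286.53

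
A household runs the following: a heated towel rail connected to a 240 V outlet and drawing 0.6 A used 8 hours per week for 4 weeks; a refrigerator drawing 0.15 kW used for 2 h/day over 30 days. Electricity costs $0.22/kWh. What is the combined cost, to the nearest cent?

heated towel rail: Power = 0.6 A × 240 V = 144 W = 0.144 kW
heated towel rail: Runtime = 8 h/week × 4 weeks = 32 h
heated towel rail: 0.144 kW × 32 h = 4.608 kWh
refrigerator: Runtime = 2 h/day × 30 days = 60 h
refrigerator: 0.15 kW × 60 h = 9 kWh
Total energy = 13.608 kWh
Cost = 13.608 × $0.22 = $2.99

$2.99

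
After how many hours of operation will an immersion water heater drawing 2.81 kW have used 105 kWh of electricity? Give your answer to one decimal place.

37.4 h

Hours = 105 kWh ÷ 2.81 kW = 37.4 h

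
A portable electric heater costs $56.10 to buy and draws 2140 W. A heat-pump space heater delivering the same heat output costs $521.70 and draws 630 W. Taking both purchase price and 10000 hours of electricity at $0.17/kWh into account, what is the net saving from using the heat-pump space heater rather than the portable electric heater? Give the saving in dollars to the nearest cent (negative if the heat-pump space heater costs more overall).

$2101.40

portable electric heater: $56.10 + (2140/1000) kW × 10000 h × $0.17 = $56.10 + $3638 = $3694.1
heat-pump space heater: $521.70 + (630/1000) kW × 10000 h × $0.17 = $521.70 + $1071 = $1592.7
Saving = $3694.1 − $1592.7 = $2101.4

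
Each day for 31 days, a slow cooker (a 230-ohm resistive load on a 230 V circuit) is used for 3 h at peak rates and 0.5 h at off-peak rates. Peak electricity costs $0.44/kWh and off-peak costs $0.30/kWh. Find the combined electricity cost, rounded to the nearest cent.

$10.48

Power = V²/R = 230²/230 = 230 W = 0.23 kW
Peak energy = 0.23 kW × 3 h × 31 = 21.39 kWh
Off-peak energy = 0.23 kW × 0.5 h × 31 = 3.565 kWh
Cost = 21.39 × $0.44 + 3.565 × $0.30 = $9.4116 + $1.0695 = $10.48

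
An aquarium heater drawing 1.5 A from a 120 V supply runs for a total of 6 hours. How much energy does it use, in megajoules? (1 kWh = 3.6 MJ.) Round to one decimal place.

3.9 MJ

Power = 1.5 A × 120 V = 180 W = 0.18 kW
Energy = 0.18 kW × 6 h = 1.08 kWh
= 1.08 × 3.6 MJ = 3.9 MJ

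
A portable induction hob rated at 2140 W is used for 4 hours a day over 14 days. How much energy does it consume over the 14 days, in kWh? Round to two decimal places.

119.84 kWh

Runtime = 4 h/day × 14 days = 56 h
Energy = 2.14 kW × 56 h = 119.84 kWh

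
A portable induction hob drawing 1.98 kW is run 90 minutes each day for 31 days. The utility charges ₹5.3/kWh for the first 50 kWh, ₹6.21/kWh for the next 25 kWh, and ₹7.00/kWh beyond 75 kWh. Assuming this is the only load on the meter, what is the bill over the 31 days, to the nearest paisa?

Runtime = 90 min × 31 = 2790 min = 46.5 h
Energy = 1.98 kW × 46.5 h = 92.07 kWh
Tier 1 (0–50 kWh): 50 × ₹5.3 = ₹265
Tier 2 (50–75 kWh): 25 × ₹6.21 = ₹155.25
Above 75 kWh: 17.07 × ₹7.00 = ₹119.49
Bill = ₹539.74

₹539.74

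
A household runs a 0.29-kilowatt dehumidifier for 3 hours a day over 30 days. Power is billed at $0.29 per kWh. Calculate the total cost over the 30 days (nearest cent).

$7.57

Runtime = 3 h/day × 30 days = 90 h
Energy = 0.29 kW × 90 h = 26.1 kWh
Cost = 26.1 kWh × $0.29/kWh = $7.57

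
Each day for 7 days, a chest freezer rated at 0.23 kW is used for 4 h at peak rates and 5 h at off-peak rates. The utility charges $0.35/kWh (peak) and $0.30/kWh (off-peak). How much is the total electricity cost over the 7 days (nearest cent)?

$4.67

Peak energy = 0.23 kW × 4 h × 7 = 6.44 kWh
Off-peak energy = 0.23 kW × 5 h × 7 = 8.05 kWh
Cost = 6.44 × $0.35 + 8.05 × $0.30 = $2.254 + $2.415 = $4.67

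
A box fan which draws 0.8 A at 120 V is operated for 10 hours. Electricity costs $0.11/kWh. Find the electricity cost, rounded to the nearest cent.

Power = 0.8 A × 120 V = 96 W = 0.096 kW
Energy = 0.096 kW × 10 h = 0.96 kWh
Cost = 0.96 kWh × $0.11/kWh = $0.11

$0.11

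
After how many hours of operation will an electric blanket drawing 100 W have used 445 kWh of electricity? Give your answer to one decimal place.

4450.0 h

Hours = 445 kWh ÷ 0.1 kW = 4450.0 h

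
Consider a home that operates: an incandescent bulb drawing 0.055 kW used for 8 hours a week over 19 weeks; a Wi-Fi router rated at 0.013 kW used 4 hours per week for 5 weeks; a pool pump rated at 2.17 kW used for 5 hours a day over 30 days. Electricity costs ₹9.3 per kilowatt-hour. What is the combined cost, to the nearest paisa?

incandescent bulb: Runtime = 8 h/week × 19 weeks = 152 h
incandescent bulb: 0.055 kW × 152 h = 8.36 kWh
Wi-Fi router: Runtime = 4 h/week × 5 weeks = 20 h
Wi-Fi router: 0.013 kW × 20 h = 0.26 kWh
pool pump: Runtime = 5 h/day × 30 days = 150 h
pool pump: 2.17 kW × 150 h = 325.5 kWh
Total energy = 334.12 kWh
Cost = 334.12 × ₹9.3 = ₹3107.32

₹3107.32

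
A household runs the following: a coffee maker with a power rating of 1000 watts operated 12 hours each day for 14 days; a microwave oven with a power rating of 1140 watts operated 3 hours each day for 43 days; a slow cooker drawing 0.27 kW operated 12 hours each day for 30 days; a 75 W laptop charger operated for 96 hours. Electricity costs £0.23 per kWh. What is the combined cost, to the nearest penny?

coffee maker: Runtime = 12 h/day × 14 days = 168 h
coffee maker: 1 kW × 168 h = 168 kWh
microwave oven: Runtime = 3 h/day × 43 days = 129 h
microwave oven: 1.14 kW × 129 h = 147.06 kWh
slow cooker: Runtime = 12 h/day × 30 days = 360 h
slow cooker: 0.27 kW × 360 h = 97.2 kWh
laptop charger: 0.075 kW × 96 h = 7.2 kWh
Total energy = 419.46 kWh
Cost = 419.46 × £0.23 = £96.48

£96.48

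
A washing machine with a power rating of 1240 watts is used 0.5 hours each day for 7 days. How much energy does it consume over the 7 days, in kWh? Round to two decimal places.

4.34 kWh

Runtime = 0.5 h/day × 7 days = 3.5 h
Energy = 1.24 kW × 3.5 h = 4.34 kWh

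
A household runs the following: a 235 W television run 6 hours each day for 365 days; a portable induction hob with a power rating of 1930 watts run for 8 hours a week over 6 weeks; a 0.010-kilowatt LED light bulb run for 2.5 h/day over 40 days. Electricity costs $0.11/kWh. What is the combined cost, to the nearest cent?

television: Runtime = 6 h/day × 365 days = 2190 h
television: 0.235 kW × 2190 h = 514.65 kWh
portable induction hob: Runtime = 8 h/week × 6 weeks = 48 h
portable induction hob: 1.93 kW × 48 h = 92.64 kWh
LED light bulb: Runtime = 2.5 h/day × 40 days = 100 h
LED light bulb: 0.01 kW × 100 h = 1 kWh
Total energy = 608.29 kWh
Cost = 608.29 × $0.11 = $66.91

$66.91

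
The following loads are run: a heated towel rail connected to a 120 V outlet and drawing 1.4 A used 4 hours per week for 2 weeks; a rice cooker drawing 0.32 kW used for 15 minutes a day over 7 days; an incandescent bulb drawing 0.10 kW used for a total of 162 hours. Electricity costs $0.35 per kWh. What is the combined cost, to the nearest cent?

$6.34

heated towel rail: Power = 1.4 A × 120 V = 168 W = 0.168 kW
heated towel rail: Runtime = 4 h/week × 2 weeks = 8 h
heated towel rail: 0.168 kW × 8 h = 1.344 kWh
rice cooker: Runtime = 15 min × 7 = 105 min = 1.75 h
rice cooker: 0.32 kW × 1.75 h = 0.56 kWh
incandescent bulb: 0.1 kW × 162 h = 16.2 kWh
Total energy = 18.104 kWh
Cost = 18.104 × $0.35 = $6.34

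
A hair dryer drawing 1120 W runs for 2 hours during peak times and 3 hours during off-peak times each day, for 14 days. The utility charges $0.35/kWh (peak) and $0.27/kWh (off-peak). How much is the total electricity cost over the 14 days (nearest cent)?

$23.68

Peak energy = 1.12 kW × 2 h × 14 = 31.36 kWh
Off-peak energy = 1.12 kW × 3 h × 14 = 47.04 kWh
Cost = 31.36 × $0.35 + 47.04 × $0.27 = $10.976 + $12.7008 = $23.68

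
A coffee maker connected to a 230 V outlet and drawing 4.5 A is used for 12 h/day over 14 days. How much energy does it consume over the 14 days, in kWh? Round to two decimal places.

173.88 kWh

Power = 4.5 A × 230 V = 1035 W = 1.035 kW
Runtime = 12 h/day × 14 days = 168 h
Energy = 1.035 kW × 168 h = 173.88 kWh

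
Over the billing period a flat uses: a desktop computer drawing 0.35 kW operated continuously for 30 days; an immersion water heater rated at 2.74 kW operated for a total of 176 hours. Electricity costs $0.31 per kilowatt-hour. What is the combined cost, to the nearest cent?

$227.61

desktop computer: Runtime = 24 h × 30 = 720 h
desktop computer: 0.35 kW × 720 h = 252 kWh
immersion water heater: 2.74 kW × 176 h = 482.24 kWh
Total energy = 734.24 kWh
Cost = 734.24 × $0.31 = $227.61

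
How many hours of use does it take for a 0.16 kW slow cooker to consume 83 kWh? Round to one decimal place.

518.8 h

Hours = 83 kWh ÷ 0.16 kW = 518.8 h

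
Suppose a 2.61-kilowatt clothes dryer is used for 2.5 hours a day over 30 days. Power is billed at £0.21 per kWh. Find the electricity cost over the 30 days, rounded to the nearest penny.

£41.11

Runtime = 2.5 h/day × 30 days = 75 h
Energy = 2.61 kW × 75 h = 195.75 kWh
Cost = 195.75 kWh × £0.21/kWh = £41.11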